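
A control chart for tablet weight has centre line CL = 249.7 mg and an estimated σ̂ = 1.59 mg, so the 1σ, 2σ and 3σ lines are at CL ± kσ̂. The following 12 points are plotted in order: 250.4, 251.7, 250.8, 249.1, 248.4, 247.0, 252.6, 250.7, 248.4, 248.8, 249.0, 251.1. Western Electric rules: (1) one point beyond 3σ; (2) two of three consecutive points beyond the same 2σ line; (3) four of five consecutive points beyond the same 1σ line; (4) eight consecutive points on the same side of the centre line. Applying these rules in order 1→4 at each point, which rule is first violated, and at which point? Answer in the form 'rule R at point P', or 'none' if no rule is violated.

none

Zone of each point (C = within 1σ̂, B = 1σ̂–2σ̂, A = 2σ̂–3σ̂, * = beyond 3σ̂; sign = side of CL): 1:+C, 2:+B, 3:+C, 4:-C, 5:-C, 6:-B, 7:+B, 8:+C, 9:-C, 10:-C, 11:-C, 12:+C
No rule fires across all 12 points.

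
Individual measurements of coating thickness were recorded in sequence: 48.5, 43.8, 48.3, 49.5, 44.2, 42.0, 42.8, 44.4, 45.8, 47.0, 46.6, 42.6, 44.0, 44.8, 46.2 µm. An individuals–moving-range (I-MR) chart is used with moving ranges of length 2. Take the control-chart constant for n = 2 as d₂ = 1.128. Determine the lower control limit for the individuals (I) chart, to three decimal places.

39.497

X̄ = (48.5 + 43.8 + 48.3 + 49.5 + 44.2 + 42.0 + 42.8 + 44.4 + 45.8 + 47.0 + 46.6 + 42.6 + 44.0 + 44.8 + 46.2) / 15 = 45.3667
Moving ranges: 4.7, 4.5, 1.2, 5.3, 2.2, 0.8, 1.6, 1.4, 1.2, 0.4, 4.0, 1.4, 0.8, 1.4; M̄R̄ = 30.9000 / 14 = 2.2071
LCL = X̄ − 3·M̄R̄/d₂ = 45.3667 − 3 × 2.2071 / 1.128 = 39.4966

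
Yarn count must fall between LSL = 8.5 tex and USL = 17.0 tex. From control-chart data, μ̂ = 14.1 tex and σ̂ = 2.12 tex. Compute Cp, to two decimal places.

0.67

Cp = (USL − LSL) / (6σ̂) = (17.0 − 8.5) / (6 × 2.12) = 8.5000 / 12.7200 = 0.6682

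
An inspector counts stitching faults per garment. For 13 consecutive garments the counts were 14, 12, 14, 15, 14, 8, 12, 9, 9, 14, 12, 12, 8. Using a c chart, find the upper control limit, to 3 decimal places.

22.061

c̄ = (14 + 12 + 14 + 15 + 14 + 8 + 12 + 9 + 9 + 14 + 12 + 12 + 8) / 13 = 153 / 13 = 11.7692
UCL = c̄ + 3√c̄ = 11.7692 + 3 × √11.7692 = 11.7692 + 3 × 3.4306 = 22.0611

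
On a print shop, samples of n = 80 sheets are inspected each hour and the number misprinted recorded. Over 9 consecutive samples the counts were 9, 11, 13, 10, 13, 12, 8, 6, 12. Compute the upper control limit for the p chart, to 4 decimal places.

0.2436

p̄ = Σdᵢ / (k·n) = 94 / (9 × 80) = 0.13056
UCL = p̄ + 3·√(p̄(1−p̄)/n) = 0.13056 + 3 × √(0.13056×0.86944/80) = 0.13056 + 3 × 0.03767 = 0.24356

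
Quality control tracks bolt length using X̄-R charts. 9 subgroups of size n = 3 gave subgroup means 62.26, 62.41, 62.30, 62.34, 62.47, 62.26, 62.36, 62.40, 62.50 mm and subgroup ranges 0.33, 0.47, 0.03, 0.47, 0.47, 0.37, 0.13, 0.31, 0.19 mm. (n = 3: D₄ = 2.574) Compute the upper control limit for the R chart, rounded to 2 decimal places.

0.79

R̄ = (0.33 + 0.47 + 0.03 + 0.47 + 0.47 + 0.37 + 0.13 + 0.31 + 0.19) / 9 = 2.7700 / 9 = 0.3078
UCL_R = D₄·R̄ = 2.574 × 0.3078 = 0.7922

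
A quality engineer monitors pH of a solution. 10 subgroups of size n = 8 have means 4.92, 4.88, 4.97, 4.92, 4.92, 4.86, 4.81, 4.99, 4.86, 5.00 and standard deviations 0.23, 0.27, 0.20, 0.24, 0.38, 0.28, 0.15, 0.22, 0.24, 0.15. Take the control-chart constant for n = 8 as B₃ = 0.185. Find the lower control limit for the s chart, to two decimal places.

0.04

s̄ = (0.23 + 0.27 + 0.20 + 0.24 + 0.38 + 0.28 + 0.15 + 0.22 + 0.24 + 0.15) / 10 = 0.2360
LCL_s = B₃·s̄ = 0.185 × 0.2360 = 0.0437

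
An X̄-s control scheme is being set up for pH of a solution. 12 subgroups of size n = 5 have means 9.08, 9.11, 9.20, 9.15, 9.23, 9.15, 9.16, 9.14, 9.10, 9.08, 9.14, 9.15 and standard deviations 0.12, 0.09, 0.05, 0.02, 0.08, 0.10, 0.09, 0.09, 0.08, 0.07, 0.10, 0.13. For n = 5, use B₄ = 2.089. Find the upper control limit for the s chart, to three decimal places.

0.178

s̄ = (0.12 + 0.09 + 0.05 + 0.02 + 0.08 + 0.10 + 0.09 + 0.09 + 0.08 + 0.07 + 0.10 + 0.13) / 12 = 0.0850
UCL_s = B₄·s̄ = 2.089 × 0.0850 = 0.1776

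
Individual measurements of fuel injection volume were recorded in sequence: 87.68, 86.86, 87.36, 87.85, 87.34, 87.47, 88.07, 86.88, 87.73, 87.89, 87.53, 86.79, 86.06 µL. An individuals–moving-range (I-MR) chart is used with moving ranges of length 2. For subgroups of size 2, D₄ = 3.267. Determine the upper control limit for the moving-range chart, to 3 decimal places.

1.928

Moving ranges: 0.82, 0.50, 0.49, 0.51, 0.13, 0.60, 1.19, 0.85, 0.16, 0.36, 0.74, 0.73; M̄R̄ = 7.0800 / 12 = 0.5900
UCL_MR = D₄·M̄R̄ = 3.267 × 0.5900 = 1.9275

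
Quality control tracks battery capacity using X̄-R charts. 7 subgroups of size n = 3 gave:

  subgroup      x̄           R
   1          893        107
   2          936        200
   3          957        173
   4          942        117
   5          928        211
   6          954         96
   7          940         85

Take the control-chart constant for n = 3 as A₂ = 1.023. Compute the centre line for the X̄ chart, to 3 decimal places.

935.714

X̄̄ = (893 + 936 + 957 + 942 + 928 + 954 + 940) / 7 = 6550.0000 / 7 = 935.7143
CL = X̄̄ = 935.7143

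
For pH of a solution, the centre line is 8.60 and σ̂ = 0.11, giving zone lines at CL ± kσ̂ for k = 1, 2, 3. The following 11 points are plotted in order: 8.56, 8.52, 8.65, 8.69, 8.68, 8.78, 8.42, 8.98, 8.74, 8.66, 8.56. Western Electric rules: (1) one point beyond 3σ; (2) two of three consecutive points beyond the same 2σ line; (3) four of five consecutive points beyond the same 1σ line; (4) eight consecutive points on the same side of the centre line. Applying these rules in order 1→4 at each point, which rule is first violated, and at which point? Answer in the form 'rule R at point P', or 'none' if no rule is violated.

rule 1 at point 8

Zone of each point (C = within 1σ̂, B = 1σ̂–2σ̂, A = 2σ̂–3σ̂, * = beyond 3σ̂; sign = side of CL): 1:-C, 2:-C, 3:+C, 4:+C, 5:+C, 6:+B, 7:-B, 8:+*, 9:+B, 10:+C, 11:-C
Rule 1 (one point beyond the 3σ limits) is satisfied at point 8.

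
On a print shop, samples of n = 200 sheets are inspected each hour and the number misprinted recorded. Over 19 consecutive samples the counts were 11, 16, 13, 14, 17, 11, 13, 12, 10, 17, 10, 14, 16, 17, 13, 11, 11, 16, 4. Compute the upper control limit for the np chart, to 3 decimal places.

p̄ = Σdᵢ / (k·n) = 246 / (19 × 200) = 0.06474
UCL = np̄ + 3·√(np̄(1−p̄)) = 12.9474 + 3 × √(12.9474×0.93526) = 12.9474 + 3 × 3.4798 = 23.3868

23.387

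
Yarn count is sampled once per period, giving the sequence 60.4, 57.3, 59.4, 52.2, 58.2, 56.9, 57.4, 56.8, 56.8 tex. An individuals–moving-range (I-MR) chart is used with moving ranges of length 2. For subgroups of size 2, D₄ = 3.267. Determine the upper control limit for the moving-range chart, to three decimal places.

8.494

Moving ranges: 3.1, 2.1, 7.2, 6.0, 1.3, 0.5, 0.6, 0.0; M̄R̄ = 20.8000 / 8 = 2.6000
UCL_MR = D₄·M̄R̄ = 3.267 × 2.6000 = 8.4942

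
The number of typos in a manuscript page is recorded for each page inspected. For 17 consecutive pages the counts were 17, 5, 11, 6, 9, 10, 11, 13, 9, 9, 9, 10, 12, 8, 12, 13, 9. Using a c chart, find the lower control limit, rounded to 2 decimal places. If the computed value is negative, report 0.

c̄ = (17 + 5 + 11 + 6 + 9 + 10 + 11 + 13 + 9 + 9 + 9 + 10 + 12 + 8 + 12 + 13 + 9) / 17 = 173 / 17 = 10.1765
LCL = c̄ − 3√c̄ = 10.1765 − 3 × 3.1901 = 0.6063

0.61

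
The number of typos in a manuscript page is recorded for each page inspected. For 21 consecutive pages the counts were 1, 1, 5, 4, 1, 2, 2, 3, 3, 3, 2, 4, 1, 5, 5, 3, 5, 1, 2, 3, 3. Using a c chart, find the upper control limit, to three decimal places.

7.838

c̄ = (1 + 1 + 5 + 4 + 1 + 2 + 2 + 3 + 3 + 3 + 2 + 4 + 1 + 5 + 5 + 3 + 5 + 1 + 2 + 3 + 3) / 21 = 59 / 21 = 2.8095
UCL = c̄ + 3√c̄ = 2.8095 + 3 × √2.8095 = 2.8095 + 3 × 1.6762 = 7.8380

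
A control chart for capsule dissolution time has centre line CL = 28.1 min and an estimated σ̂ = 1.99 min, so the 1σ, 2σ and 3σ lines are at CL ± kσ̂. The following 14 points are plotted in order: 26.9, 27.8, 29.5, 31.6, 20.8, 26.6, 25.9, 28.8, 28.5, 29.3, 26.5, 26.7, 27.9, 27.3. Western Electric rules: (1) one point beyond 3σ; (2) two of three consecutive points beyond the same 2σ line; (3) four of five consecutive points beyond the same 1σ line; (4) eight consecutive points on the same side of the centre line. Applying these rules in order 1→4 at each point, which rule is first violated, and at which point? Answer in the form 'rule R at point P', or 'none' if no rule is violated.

Zone of each point (C = within 1σ̂, B = 1σ̂–2σ̂, A = 2σ̂–3σ̂, * = beyond 3σ̂; sign = side of CL): 1:-C, 2:-C, 3:+C, 4:+B, 5:-*, 6:-C, 7:-B, 8:+C, 9:+C, 10:+C, 11:-C, 12:-C, 13:-C, 14:-C
Rule 1 (one point beyond the 3σ limits) is satisfied at point 5.

rule 1 at point 5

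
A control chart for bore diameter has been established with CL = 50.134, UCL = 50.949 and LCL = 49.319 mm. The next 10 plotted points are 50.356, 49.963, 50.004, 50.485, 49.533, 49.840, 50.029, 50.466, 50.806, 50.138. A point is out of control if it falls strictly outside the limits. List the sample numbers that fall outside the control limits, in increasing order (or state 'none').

none

All 10 points lie within [49.319, 50.949].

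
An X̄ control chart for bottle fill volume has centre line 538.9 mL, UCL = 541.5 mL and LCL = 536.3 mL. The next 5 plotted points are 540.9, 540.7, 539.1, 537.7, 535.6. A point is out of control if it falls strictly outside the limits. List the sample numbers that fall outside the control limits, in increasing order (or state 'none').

5

Compare each point to [536.3, 541.5]: sample 5 = 535.6 < LCL.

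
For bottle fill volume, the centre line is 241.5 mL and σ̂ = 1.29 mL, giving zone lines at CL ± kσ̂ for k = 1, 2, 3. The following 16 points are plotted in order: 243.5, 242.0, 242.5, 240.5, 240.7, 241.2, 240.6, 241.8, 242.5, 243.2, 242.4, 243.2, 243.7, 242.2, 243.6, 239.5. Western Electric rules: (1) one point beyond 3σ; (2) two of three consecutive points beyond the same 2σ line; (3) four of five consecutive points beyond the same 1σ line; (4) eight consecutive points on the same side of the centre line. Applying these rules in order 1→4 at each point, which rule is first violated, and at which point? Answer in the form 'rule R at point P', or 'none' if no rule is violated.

Zone of each point (C = within 1σ̂, B = 1σ̂–2σ̂, A = 2σ̂–3σ̂, * = beyond 3σ̂; sign = side of CL): 1:+B, 2:+C, 3:+C, 4:-C, 5:-C, 6:-C, 7:-C, 8:+C, 9:+C, 10:+B, 11:+C, 12:+B, 13:+B, 14:+C, 15:+B, 16:-B
Rule 4 (eight consecutive points on the same side of the centre line) is satisfied at point 15.

rule 4 at point 15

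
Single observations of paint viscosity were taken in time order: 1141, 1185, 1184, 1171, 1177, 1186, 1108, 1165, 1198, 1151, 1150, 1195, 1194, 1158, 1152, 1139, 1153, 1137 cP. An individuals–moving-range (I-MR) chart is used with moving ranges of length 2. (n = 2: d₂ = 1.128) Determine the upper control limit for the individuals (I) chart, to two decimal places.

1229.26

X̄ = (1141 + 1185 + 1184 + 1171 + 1177 + 1186 + 1108 + 1165 + 1198 + 1151 + 1150 + 1195 + 1194 + 1158 + 1152 + 1139 + 1153 + 1137) / 18 = 1163.5556
Moving ranges: 44, 1, 13, 6, 9, 78, 57, 33, 47, 1, 45, 1, 36, 6, 13, 14, 16; M̄R̄ = 420.0000 / 17 = 24.7059
UCL = X̄ + 3·M̄R̄/d₂ = 1163.5556 + 3 × 24.7059 / 1.128 = 1229.2627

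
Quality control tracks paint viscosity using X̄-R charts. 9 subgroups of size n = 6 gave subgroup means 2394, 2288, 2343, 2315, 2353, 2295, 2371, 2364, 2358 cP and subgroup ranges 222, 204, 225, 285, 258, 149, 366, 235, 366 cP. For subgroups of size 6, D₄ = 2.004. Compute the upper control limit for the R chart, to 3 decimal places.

514.360

R̄ = (222 + 204 + 225 + 285 + 258 + 149 + 366 + 235 + 366) / 9 = 2310.0000 / 9 = 256.6667
UCL_R = D₄·R̄ = 2.004 × 256.6667 = 514.3600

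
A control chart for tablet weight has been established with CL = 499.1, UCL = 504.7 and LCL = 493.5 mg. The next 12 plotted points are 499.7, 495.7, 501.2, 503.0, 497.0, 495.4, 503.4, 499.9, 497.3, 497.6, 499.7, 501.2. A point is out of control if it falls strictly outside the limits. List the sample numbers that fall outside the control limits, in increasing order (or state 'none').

All 12 points lie within [493.5, 504.7].

none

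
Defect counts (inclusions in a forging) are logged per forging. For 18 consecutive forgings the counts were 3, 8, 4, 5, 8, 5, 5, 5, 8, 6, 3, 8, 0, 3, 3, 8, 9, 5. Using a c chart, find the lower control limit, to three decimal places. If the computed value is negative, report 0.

c̄ = (3 + 8 + 4 + 5 + 8 + 5 + 5 + 5 + 8 + 6 + 3 + 8 + 0 + 3 + 3 + 8 + 9 + 5) / 18 = 96 / 18 = 5.3333
LCL = c̄ − 3√c̄ = 5.3333 − 3 × 2.3094 = -1.5949 → 0 (cannot be negative)

0.000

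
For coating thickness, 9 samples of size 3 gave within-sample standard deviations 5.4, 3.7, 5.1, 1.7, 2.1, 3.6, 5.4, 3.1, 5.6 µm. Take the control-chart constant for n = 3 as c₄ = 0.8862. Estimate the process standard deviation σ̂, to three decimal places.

s̄ = (5.4 + 3.7 + 5.1 + 1.7 + 2.1 + 3.6 + 5.4 + 3.1 + 5.6) / 9 = 3.9667
σ̂ = s̄ / c₄ = 3.9667 / 0.8862 = 4.4760

4.476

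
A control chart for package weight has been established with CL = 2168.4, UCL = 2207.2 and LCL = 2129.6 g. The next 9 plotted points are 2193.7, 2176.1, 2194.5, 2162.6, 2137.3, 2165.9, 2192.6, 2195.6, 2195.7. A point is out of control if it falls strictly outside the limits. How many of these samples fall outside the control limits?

All 9 points lie within [2129.6, 2207.2].

0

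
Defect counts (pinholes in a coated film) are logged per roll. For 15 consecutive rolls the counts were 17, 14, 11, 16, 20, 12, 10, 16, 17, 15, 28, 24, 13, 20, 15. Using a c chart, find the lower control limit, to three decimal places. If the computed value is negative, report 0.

c̄ = (17 + 14 + 11 + 16 + 20 + 12 + 10 + 16 + 17 + 15 + 28 + 24 + 13 + 20 + 15) / 15 = 248 / 15 = 16.5333
LCL = c̄ − 3√c̄ = 16.5333 − 3 × 4.0661 = 4.3350

4.335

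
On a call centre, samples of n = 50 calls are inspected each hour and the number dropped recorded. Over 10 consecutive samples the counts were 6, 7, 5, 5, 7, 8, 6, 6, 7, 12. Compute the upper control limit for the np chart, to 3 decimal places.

p̄ = Σdᵢ / (k·n) = 69 / (10 × 50) = 0.13800
UCL = np̄ + 3·√(np̄(1−p̄)) = 6.9000 + 3 × √(6.9000×0.86200) = 6.9000 + 3 × 2.4388 = 14.2164

14.216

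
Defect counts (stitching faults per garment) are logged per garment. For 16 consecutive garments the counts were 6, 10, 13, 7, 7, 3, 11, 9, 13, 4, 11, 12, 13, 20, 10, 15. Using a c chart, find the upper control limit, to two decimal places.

19.85

c̄ = (6 + 10 + 13 + 7 + 7 + 3 + 11 + 9 + 13 + 4 + 11 + 12 + 13 + 20 + 10 + 15) / 16 = 164 / 16 = 10.2500
UCL = c̄ + 3√c̄ = 10.2500 + 3 × √10.2500 = 10.2500 + 3 × 3.2016 = 19.8547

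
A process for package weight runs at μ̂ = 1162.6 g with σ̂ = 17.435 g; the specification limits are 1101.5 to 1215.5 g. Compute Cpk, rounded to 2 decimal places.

1.01

Cpu = (USL − μ̂) / (3σ̂) = (1215.5 − 1162.6) / (3 × 17.435) = 1.0114; Cpl = (μ̂ − LSL) / (3σ̂) = (1162.6 − 1101.5) / (3 × 17.435) = 1.1681; Cpk = min(Cpu, Cpl) = 1.0114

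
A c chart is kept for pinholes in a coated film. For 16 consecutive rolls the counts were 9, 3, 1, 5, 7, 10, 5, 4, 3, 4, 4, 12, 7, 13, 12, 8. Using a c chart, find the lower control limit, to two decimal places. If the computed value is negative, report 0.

0.00

c̄ = (9 + 3 + 1 + 5 + 7 + 10 + 5 + 4 + 3 + 4 + 4 + 12 + 7 + 13 + 12 + 8) / 16 = 107 / 16 = 6.6875
LCL = c̄ − 3√c̄ = 6.6875 − 3 × 2.5860 = -1.0706 → 0 (cannot be negative)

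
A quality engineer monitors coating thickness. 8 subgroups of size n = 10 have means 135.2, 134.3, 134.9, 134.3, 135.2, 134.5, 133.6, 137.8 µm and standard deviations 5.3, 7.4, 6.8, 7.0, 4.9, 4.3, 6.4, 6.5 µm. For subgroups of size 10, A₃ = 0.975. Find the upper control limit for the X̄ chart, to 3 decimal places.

140.898

X̄̄ = (135.2 + 134.3 + 134.9 + 134.3 + 135.2 + 134.5 + 133.6 + 137.8) / 8 = 134.9750
s̄ = (5.3 + 7.4 + 6.8 + 7.0 + 4.9 + 4.3 + 6.4 + 6.5) / 8 = 6.0750
UCL = X̄̄ + A₃·s̄ = 134.9750 + 0.975 × 6.0750 = 140.8981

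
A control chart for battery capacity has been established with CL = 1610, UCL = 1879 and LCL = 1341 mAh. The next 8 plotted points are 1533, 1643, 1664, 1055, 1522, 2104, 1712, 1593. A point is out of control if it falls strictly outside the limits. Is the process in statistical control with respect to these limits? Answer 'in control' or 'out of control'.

out of control

Compare each point to [1341, 1879]: sample 4 = 1055 < LCL; sample 6 = 2104 > UCL.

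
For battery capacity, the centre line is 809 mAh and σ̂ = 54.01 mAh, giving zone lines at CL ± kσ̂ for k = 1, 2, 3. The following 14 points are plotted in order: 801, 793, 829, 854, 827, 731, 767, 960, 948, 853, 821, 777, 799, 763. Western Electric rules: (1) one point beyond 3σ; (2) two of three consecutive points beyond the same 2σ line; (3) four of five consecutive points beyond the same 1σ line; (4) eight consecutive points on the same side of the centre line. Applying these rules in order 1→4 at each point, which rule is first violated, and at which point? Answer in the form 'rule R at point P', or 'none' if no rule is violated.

rule 2 at point 9

Zone of each point (C = within 1σ̂, B = 1σ̂–2σ̂, A = 2σ̂–3σ̂, * = beyond 3σ̂; sign = side of CL): 1:-C, 2:-C, 3:+C, 4:+C, 5:+C, 6:-B, 7:-C, 8:+A, 9:+A, 10:+C, 11:+C, 12:-C, 13:-C, 14:-C
Rule 2 (two of three consecutive points beyond the same 2σ limit) is satisfied at point 9.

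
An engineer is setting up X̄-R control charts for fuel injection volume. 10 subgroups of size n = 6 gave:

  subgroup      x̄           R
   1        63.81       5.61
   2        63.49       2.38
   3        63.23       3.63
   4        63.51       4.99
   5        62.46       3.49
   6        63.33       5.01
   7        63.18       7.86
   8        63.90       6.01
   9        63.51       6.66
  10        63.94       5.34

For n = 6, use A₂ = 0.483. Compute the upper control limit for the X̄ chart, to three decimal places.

65.898

X̄̄ = (63.81 + 63.49 + 63.23 + 63.51 + 62.46 + 63.33 + 63.18 + 63.90 + 63.51 + 63.94) / 10 = 634.3600 / 10 = 63.4360
R̄ = (5.61 + 2.38 + 3.63 + 4.99 + 3.49 + 5.01 + 7.86 + 6.01 + 6.66 + 5.34) / 10 = 50.9800 / 10 = 5.0980
UCL = X̄̄ + A₂·R̄ = 63.4360 + 0.483 × 5.0980 = 65.8983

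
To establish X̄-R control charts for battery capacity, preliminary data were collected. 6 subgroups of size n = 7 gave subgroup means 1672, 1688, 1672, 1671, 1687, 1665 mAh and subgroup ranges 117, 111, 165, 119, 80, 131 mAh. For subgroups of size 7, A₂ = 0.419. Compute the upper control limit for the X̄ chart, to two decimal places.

X̄̄ = (1672 + 1688 + 1672 + 1671 + 1687 + 1665) / 6 = 10055.0000 / 6 = 1675.8333
R̄ = (117 + 111 + 165 + 119 + 80 + 131) / 6 = 723.0000 / 6 = 120.5000
UCL = X̄̄ + A₂·R̄ = 1675.8333 + 0.419 × 120.5000 = 1726.3228

1726.32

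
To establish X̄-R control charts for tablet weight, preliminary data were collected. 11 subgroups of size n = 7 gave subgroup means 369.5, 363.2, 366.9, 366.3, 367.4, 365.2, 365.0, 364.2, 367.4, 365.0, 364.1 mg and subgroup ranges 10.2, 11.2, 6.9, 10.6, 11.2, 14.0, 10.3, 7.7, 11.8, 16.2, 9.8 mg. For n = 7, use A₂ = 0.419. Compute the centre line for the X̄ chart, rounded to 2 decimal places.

X̄̄ = (369.5 + 363.2 + 366.9 + 366.3 + 367.4 + 365.2 + 365.0 + 364.2 + 367.4 + 365.0 + 364.1) / 11 = 4024.2000 / 11 = 365.8364
CL = X̄̄ = 365.8364

365.84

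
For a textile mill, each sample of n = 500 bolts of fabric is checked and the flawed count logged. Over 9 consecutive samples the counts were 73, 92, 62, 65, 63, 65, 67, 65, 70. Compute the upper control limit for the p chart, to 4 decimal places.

p̄ = Σdᵢ / (k·n) = 622 / (9 × 500) = 0.13822
UCL = p̄ + 3·√(p̄(1−p̄)/n) = 0.13822 + 3 × √(0.13822×0.86178/500) = 0.13822 + 3 × 0.01543 = 0.18453

0.1845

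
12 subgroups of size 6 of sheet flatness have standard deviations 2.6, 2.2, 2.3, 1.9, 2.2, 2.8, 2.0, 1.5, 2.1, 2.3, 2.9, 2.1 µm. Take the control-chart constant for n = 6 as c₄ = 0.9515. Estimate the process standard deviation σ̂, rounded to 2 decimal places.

s̄ = (2.6 + 2.2 + 2.3 + 1.9 + 2.2 + 2.8 + 2.0 + 1.5 + 2.1 + 2.3 + 2.9 + 2.1) / 12 = 2.2417
σ̂ = s̄ / c₄ = 2.2417 / 0.9515 = 2.3559

2.36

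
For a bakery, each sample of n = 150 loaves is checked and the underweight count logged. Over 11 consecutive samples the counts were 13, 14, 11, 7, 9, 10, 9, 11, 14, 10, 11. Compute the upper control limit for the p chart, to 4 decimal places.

0.1355

p̄ = Σdᵢ / (k·n) = 119 / (11 × 150) = 0.07212
UCL = p̄ + 3·√(p̄(1−p̄)/n) = 0.07212 + 3 × √(0.07212×0.92788/150) = 0.07212 + 3 × 0.02112 = 0.13549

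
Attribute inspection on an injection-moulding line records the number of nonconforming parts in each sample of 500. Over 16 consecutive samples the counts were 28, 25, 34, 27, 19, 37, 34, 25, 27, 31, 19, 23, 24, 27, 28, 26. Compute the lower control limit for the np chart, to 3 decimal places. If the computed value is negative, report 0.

p̄ = Σdᵢ / (k·n) = 434 / (16 × 500) = 0.05425
LCL = np̄ − 3·√(np̄(1−p̄)) = 27.1250 − 3 × 5.0649 = 11.9302

11.930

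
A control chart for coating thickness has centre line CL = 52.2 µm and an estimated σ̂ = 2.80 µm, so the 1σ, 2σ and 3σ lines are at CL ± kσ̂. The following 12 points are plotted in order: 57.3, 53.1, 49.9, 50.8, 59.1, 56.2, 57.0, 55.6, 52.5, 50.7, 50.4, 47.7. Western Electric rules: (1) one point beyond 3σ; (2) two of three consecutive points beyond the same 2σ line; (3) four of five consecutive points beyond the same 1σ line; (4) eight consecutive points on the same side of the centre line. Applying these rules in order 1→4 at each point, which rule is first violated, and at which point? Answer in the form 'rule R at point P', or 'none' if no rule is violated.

Zone of each point (C = within 1σ̂, B = 1σ̂–2σ̂, A = 2σ̂–3σ̂, * = beyond 3σ̂; sign = side of CL): 1:+B, 2:+C, 3:-C, 4:-C, 5:+A, 6:+B, 7:+B, 8:+B, 9:+C, 10:-C, 11:-C, 12:-B
Rule 3 (four of five consecutive points beyond the same 1σ limit) is satisfied at point 8.

rule 3 at point 8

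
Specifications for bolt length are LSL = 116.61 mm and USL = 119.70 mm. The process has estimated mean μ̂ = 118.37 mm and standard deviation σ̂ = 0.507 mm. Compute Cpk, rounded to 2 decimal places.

Cpu = (USL − μ̂) / (3σ̂) = (119.70 − 118.37) / (3 × 0.507) = 0.8744; Cpl = (μ̂ − LSL) / (3σ̂) = (118.37 − 116.61) / (3 × 0.507) = 1.1571; Cpk = min(Cpu, Cpl) = 0.8744

0.87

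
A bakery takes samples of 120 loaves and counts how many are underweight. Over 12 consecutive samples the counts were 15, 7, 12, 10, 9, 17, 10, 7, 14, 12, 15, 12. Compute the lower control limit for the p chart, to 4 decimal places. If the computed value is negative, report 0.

0.0161

p̄ = Σdᵢ / (k·n) = 140 / (12 × 120) = 0.09722
LCL = p̄ − 3·√(p̄(1−p̄)/n) = 0.09722 − 3 × 0.02704 = 0.01609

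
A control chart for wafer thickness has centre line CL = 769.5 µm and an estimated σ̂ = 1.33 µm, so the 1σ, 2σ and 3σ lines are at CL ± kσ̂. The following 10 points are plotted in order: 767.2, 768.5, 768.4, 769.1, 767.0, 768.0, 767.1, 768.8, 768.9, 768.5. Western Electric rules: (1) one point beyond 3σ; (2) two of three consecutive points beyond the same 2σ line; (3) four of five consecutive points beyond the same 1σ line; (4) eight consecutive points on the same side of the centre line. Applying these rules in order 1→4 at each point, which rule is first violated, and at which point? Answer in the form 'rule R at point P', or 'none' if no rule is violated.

rule 4 at point 8

Zone of each point (C = within 1σ̂, B = 1σ̂–2σ̂, A = 2σ̂–3σ̂, * = beyond 3σ̂; sign = side of CL): 1:-B, 2:-C, 3:-C, 4:-C, 5:-B, 6:-B, 7:-B, 8:-C, 9:-C, 10:-C
Rule 4 (eight consecutive points on the same side of the centre line) is satisfied at point 8.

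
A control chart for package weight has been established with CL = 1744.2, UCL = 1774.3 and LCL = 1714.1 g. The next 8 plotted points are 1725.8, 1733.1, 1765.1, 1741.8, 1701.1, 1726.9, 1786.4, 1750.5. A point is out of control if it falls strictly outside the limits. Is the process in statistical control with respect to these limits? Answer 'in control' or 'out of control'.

Compare each point to [1714.1, 1774.3]: sample 5 = 1701.1 < LCL; sample 7 = 1786.4 > UCL.

out of control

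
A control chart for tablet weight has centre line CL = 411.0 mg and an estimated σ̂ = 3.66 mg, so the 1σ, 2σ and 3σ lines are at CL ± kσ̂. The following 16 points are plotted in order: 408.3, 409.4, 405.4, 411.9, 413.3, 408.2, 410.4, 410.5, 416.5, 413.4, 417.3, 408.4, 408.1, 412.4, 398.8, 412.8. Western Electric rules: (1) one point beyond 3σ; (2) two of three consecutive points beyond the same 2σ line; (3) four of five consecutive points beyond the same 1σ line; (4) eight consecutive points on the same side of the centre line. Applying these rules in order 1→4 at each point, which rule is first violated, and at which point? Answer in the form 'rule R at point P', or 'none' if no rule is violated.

rule 1 at point 15

Zone of each point (C = within 1σ̂, B = 1σ̂–2σ̂, A = 2σ̂–3σ̂, * = beyond 3σ̂; sign = side of CL): 1:-C, 2:-C, 3:-B, 4:+C, 5:+C, 6:-C, 7:-C, 8:-C, 9:+B, 10:+C, 11:+B, 12:-C, 13:-C, 14:+C, 15:-*, 16:+C
Rule 1 (one point beyond the 3σ limits) is satisfied at point 15.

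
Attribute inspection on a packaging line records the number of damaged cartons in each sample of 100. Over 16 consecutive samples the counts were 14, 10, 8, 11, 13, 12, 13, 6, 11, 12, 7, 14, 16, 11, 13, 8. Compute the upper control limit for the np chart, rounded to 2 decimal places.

p̄ = Σdᵢ / (k·n) = 179 / (16 × 100) = 0.11188
UCL = np̄ + 3·√(np̄(1−p̄)) = 11.1875 + 3 × √(11.1875×0.88813) = 11.1875 + 3 × 3.1521 = 20.6439

20.64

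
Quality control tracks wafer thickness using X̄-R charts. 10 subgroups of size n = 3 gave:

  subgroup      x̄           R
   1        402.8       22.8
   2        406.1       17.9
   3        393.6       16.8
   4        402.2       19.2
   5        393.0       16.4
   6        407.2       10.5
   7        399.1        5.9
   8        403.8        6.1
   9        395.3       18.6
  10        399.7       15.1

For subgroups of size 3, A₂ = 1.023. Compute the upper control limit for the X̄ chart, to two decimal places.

415.55

X̄̄ = (402.8 + 406.1 + 393.6 + 402.2 + 393.0 + 407.2 + 399.1 + 403.8 + 395.3 + 399.7) / 10 = 4002.8000 / 10 = 400.2800
R̄ = (22.8 + 17.9 + 16.8 + 19.2 + 16.4 + 10.5 + 5.9 + 6.1 + 18.6 + 15.1) / 10 = 149.3000 / 10 = 14.9300
UCL = X̄̄ + A₂·R̄ = 400.2800 + 1.023 × 14.9300 = 415.5534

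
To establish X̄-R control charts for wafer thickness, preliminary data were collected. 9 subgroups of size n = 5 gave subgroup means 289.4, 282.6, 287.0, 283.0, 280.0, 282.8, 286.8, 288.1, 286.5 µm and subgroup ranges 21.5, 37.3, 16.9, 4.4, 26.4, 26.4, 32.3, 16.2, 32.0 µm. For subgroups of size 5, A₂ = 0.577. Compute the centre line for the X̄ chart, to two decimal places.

285.13

X̄̄ = (289.4 + 282.6 + 287.0 + 283.0 + 280.0 + 282.8 + 286.8 + 288.1 + 286.5) / 9 = 2566.2000 / 9 = 285.1333
CL = X̄̄ = 285.1333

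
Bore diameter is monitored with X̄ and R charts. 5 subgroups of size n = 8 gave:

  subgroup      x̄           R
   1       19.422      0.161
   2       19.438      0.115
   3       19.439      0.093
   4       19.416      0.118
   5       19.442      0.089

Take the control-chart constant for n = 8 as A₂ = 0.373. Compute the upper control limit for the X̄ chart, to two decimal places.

19.47

X̄̄ = (19.422 + 19.438 + 19.439 + 19.416 + 19.442) / 5 = 97.1570 / 5 = 19.4314
R̄ = (0.161 + 0.115 + 0.093 + 0.118 + 0.089) / 5 = 0.5760 / 5 = 0.1152
UCL = X̄̄ + A₂·R̄ = 19.4314 + 0.373 × 0.1152 = 19.4744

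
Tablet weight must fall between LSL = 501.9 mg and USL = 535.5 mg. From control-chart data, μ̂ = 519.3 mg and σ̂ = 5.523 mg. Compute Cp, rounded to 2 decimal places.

Cp = (USL − LSL) / (6σ̂) = (535.5 − 501.9) / (6 × 5.523) = 33.6000 / 33.1380 = 1.0139

1.01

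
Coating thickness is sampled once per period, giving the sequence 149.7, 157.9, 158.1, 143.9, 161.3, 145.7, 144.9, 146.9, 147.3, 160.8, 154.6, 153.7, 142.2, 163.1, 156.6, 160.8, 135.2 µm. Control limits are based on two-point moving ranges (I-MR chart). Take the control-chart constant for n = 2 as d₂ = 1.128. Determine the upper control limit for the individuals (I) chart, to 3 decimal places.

176.541

X̄ = (149.7 + 157.9 + 158.1 + 143.9 + 161.3 + 145.7 + 144.9 + 146.9 + 147.3 + 160.8 + 154.6 + 153.7 + 142.2 + 163.1 + 156.6 + 160.8 + 135.2) / 17 = 151.9235
Moving ranges: 8.2, 0.2, 14.2, 17.4, 15.6, 0.8, 2.0, 0.4, 13.5, 6.2, 0.9, 11.5, 20.9, 6.5, 4.2, 25.6; M̄R̄ = 148.1000 / 16 = 9.2562
UCL = X̄ + 3·M̄R̄/d₂ = 151.9235 + 3 × 9.2562 / 1.128 = 176.5412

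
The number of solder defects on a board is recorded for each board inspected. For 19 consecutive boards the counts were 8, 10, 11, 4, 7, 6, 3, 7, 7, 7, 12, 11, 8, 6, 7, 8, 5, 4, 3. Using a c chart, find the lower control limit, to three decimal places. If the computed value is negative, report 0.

c̄ = (8 + 10 + 11 + 4 + 7 + 6 + 3 + 7 + 7 + 7 + 12 + 11 + 8 + 6 + 7 + 8 + 5 + 4 + 3) / 19 = 134 / 19 = 7.0526
LCL = c̄ − 3√c̄ = 7.0526 − 3 × 2.6557 = -0.9144 → 0 (cannot be negative)

0.000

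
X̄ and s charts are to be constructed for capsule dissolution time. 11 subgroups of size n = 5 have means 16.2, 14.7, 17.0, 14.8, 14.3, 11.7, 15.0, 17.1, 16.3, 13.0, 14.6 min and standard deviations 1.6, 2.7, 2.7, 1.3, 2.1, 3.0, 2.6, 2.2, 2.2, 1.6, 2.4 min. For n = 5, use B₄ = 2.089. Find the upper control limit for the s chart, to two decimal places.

4.63

s̄ = (1.6 + 2.7 + 2.7 + 1.3 + 2.1 + 3.0 + 2.6 + 2.2 + 2.2 + 1.6 + 2.4) / 11 = 2.2182
UCL_s = B₄·s̄ = 2.089 × 2.2182 = 4.6338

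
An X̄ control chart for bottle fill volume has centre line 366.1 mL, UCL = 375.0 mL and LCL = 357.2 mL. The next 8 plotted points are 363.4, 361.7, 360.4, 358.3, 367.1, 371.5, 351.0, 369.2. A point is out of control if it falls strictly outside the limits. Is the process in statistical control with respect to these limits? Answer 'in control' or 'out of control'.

Compare each point to [357.2, 375.0]: sample 7 = 351.0 < LCL.

out of control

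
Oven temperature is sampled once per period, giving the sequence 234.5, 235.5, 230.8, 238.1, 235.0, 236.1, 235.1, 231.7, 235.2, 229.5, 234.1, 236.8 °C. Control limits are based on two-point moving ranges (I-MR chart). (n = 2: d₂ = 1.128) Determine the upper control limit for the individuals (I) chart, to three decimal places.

243.578

X̄ = (234.5 + 235.5 + 230.8 + 238.1 + 235.0 + 236.1 + 235.1 + 231.7 + 235.2 + 229.5 + 234.1 + 236.8) / 12 = 234.3667
Moving ranges: 1.0, 4.7, 7.3, 3.1, 1.1, 1.0, 3.4, 3.5, 5.7, 4.6, 2.7; M̄R̄ = 38.1000 / 11 = 3.4636
UCL = X̄ + 3·M̄R̄/d₂ = 234.3667 + 3 × 3.4636 / 1.128 = 243.5785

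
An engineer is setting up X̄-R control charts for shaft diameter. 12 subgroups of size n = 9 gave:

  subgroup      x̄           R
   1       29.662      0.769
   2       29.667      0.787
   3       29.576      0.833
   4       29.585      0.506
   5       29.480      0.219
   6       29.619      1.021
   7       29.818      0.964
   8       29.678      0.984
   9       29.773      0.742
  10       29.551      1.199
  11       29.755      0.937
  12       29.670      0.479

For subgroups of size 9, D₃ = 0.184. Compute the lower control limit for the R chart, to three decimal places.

R̄ = (0.769 + 0.787 + 0.833 + 0.506 + 0.219 + 1.021 + 0.964 + 0.984 + 0.742 + 1.199 + 0.937 + 0.479) / 12 = 9.4400 / 12 = 0.7867
LCL_R = D₃·R̄ = 0.184 × 0.7867 = 0.1447

0.145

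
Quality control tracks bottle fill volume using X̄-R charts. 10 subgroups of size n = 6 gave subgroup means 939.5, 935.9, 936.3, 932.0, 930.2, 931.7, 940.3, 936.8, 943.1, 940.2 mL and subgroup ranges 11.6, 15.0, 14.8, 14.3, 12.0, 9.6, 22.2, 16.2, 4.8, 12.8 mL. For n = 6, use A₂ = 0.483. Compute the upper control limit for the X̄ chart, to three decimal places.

943.038

X̄̄ = (939.5 + 935.9 + 936.3 + 932.0 + 930.2 + 931.7 + 940.3 + 936.8 + 943.1 + 940.2) / 10 = 9366.0000 / 10 = 936.6000
R̄ = (11.6 + 15.0 + 14.8 + 14.3 + 12.0 + 9.6 + 22.2 + 16.2 + 4.8 + 12.8) / 10 = 133.3000 / 10 = 13.3300
UCL = X̄̄ + A₂·R̄ = 936.6000 + 0.483 × 13.3300 = 943.0384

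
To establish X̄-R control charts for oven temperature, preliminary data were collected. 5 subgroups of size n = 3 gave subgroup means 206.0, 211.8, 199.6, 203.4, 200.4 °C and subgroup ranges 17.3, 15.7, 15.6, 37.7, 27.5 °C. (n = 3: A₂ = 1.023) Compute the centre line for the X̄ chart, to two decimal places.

204.24

X̄̄ = (206.0 + 211.8 + 199.6 + 203.4 + 200.4) / 5 = 1021.2000 / 5 = 204.2400
CL = X̄̄ = 204.2400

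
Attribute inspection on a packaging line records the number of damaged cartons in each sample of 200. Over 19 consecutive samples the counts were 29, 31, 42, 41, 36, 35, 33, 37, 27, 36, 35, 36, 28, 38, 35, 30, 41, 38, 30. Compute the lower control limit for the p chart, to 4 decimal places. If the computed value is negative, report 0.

p̄ = Σdᵢ / (k·n) = 658 / (19 × 200) = 0.17316
LCL = p̄ − 3·√(p̄(1−p̄)/n) = 0.17316 − 3 × 0.02676 = 0.09289

0.0929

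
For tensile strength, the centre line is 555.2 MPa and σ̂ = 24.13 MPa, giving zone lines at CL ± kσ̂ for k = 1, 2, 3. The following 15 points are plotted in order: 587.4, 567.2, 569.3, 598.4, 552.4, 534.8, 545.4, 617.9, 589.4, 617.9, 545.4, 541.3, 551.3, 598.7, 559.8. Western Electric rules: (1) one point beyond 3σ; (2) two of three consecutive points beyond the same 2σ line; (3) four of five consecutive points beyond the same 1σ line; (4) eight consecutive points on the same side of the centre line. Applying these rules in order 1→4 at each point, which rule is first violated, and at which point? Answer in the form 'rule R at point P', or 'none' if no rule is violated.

rule 2 at point 10

Zone of each point (C = within 1σ̂, B = 1σ̂–2σ̂, A = 2σ̂–3σ̂, * = beyond 3σ̂; sign = side of CL): 1:+B, 2:+C, 3:+C, 4:+B, 5:-C, 6:-C, 7:-C, 8:+A, 9:+B, 10:+A, 11:-C, 12:-C, 13:-C, 14:+B, 15:+C
Rule 2 (two of three consecutive points beyond the same 2σ limit) is satisfied at point 10.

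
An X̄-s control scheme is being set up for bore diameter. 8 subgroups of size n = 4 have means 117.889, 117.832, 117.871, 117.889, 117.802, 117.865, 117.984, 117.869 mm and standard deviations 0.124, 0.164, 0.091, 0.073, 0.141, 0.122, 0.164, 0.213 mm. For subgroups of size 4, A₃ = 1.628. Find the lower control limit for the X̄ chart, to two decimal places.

X̄̄ = (117.889 + 117.832 + 117.871 + 117.889 + 117.802 + 117.865 + 117.984 + 117.869) / 8 = 117.8751
s̄ = (0.124 + 0.164 + 0.091 + 0.073 + 0.141 + 0.122 + 0.164 + 0.213) / 8 = 0.1365
LCL = X̄̄ − A₃·s̄ = 117.8751 − 1.628 × 0.1365 = 117.6529

117.65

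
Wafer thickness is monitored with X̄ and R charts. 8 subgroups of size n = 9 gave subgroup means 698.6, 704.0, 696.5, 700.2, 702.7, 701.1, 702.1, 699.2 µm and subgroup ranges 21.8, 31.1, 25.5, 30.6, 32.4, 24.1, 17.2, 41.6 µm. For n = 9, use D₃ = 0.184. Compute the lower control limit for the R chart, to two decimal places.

5.16

R̄ = (21.8 + 31.1 + 25.5 + 30.6 + 32.4 + 24.1 + 17.2 + 41.6) / 8 = 224.3000 / 8 = 28.0375
LCL_R = D₃·R̄ = 0.184 × 28.0375 = 5.1589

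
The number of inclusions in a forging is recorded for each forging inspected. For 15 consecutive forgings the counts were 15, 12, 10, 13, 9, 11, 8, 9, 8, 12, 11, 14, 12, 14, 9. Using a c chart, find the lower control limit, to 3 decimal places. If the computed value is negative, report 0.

c̄ = (15 + 12 + 10 + 13 + 9 + 11 + 8 + 9 + 8 + 12 + 11 + 14 + 12 + 14 + 9) / 15 = 167 / 15 = 11.1333
LCL = c̄ − 3√c̄ = 11.1333 − 3 × 3.3367 = 1.1233

1.123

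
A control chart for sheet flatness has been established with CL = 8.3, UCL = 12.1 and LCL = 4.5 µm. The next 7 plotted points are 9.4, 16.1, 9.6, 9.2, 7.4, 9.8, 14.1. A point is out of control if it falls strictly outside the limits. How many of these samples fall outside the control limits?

2

Compare each point to [4.5, 12.1]: sample 2 = 16.1 > UCL; sample 7 = 14.1 > UCL.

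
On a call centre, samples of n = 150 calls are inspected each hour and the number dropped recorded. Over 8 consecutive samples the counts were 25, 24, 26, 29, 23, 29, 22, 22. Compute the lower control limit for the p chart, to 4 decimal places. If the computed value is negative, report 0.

0.0754

p̄ = Σdᵢ / (k·n) = 200 / (8 × 150) = 0.16667
LCL = p̄ − 3·√(p̄(1−p̄)/n) = 0.16667 − 3 × 0.03043 = 0.07538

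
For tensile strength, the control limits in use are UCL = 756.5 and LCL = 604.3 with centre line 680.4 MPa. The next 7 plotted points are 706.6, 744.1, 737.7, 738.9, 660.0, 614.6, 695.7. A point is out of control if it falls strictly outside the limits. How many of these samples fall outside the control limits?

All 7 points lie within [604.3, 756.5].

0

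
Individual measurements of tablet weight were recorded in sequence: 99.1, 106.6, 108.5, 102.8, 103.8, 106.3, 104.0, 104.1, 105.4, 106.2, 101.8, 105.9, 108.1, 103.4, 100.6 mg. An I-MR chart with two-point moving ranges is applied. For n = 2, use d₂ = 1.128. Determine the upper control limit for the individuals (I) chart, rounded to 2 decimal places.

X̄ = (99.1 + 106.6 + 108.5 + 102.8 + 103.8 + 106.3 + 104.0 + 104.1 + 105.4 + 106.2 + 101.8 + 105.9 + 108.1 + 103.4 + 100.6) / 15 = 104.4400
Moving ranges: 7.5, 1.9, 5.7, 1.0, 2.5, 2.3, 0.1, 1.3, 0.8, 4.4, 4.1, 2.2, 4.7, 2.8; M̄R̄ = 41.3000 / 14 = 2.9500
UCL = X̄ + 3·M̄R̄/d₂ = 104.4400 + 3 × 2.9500 / 1.128 = 112.2857

112.29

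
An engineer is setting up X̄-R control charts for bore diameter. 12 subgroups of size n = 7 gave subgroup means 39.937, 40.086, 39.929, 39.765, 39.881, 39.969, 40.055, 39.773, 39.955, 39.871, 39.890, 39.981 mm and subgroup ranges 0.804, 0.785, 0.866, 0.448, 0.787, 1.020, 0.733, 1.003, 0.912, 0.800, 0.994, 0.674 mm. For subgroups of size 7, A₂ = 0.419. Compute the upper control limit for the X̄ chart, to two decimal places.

40.27

X̄̄ = (39.937 + 40.086 + 39.929 + 39.765 + 39.881 + 39.969 + 40.055 + 39.773 + 39.955 + 39.871 + 39.890 + 39.981) / 12 = 479.0920 / 12 = 39.9243
R̄ = (0.804 + 0.785 + 0.866 + 0.448 + 0.787 + 1.020 + 0.733 + 1.003 + 0.912 + 0.800 + 0.994 + 0.674) / 12 = 9.8260 / 12 = 0.8188
UCL = X̄̄ + A₂·R̄ = 39.9243 + 0.419 × 0.8188 = 40.2674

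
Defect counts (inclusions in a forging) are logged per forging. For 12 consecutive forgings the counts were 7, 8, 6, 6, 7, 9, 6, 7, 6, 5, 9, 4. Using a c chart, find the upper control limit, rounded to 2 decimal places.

c̄ = (7 + 8 + 6 + 6 + 7 + 9 + 6 + 7 + 6 + 5 + 9 + 4) / 12 = 80 / 12 = 6.6667
UCL = c̄ + 3√c̄ = 6.6667 + 3 × √6.6667 = 6.6667 + 3 × 2.5820 = 14.4126

14.41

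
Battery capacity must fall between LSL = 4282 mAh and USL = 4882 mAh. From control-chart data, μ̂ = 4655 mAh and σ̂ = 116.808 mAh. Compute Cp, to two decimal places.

0.86

Cp = (USL − LSL) / (6σ̂) = (4882 − 4282) / (6 × 116.808) = 600.0000 / 700.8480 = 0.8561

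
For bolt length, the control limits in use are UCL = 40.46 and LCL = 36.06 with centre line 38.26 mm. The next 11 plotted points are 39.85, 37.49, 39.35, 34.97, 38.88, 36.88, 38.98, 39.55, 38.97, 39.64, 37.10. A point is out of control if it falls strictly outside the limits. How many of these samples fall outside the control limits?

Compare each point to [36.06, 40.46]: sample 4 = 34.97 < LCL.

1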